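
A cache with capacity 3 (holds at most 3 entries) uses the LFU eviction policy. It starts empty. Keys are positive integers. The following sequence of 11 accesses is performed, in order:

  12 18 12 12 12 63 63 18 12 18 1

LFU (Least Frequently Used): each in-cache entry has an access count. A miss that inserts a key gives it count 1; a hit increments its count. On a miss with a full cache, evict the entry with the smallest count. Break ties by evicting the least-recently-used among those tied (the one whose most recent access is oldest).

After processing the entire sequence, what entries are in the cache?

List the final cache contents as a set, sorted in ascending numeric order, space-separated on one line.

Answer: 1 12 18

Derivation:
LFU simulation (capacity=3):
  1. access 12: MISS. Cache: [12(c=1)]
  2. access 18: MISS. Cache: [12(c=1) 18(c=1)]
  3. access 12: HIT, count now 2. Cache: [18(c=1) 12(c=2)]
  4. access 12: HIT, count now 3. Cache: [18(c=1) 12(c=3)]
  5. access 12: HIT, count now 4. Cache: [18(c=1) 12(c=4)]
  6. access 63: MISS. Cache: [18(c=1) 63(c=1) 12(c=4)]
  7. access 63: HIT, count now 2. Cache: [18(c=1) 63(c=2) 12(c=4)]
  8. access 18: HIT, count now 2. Cache: [63(c=2) 18(c=2) 12(c=4)]
  9. access 12: HIT, count now 5. Cache: [63(c=2) 18(c=2) 12(c=5)]
  10. access 18: HIT, count now 3. Cache: [63(c=2) 18(c=3) 12(c=5)]
  11. access 1: MISS, evict 63(c=2). Cache: [1(c=1) 18(c=3) 12(c=5)]
Total: 7 hits, 4 misses, 1 evictions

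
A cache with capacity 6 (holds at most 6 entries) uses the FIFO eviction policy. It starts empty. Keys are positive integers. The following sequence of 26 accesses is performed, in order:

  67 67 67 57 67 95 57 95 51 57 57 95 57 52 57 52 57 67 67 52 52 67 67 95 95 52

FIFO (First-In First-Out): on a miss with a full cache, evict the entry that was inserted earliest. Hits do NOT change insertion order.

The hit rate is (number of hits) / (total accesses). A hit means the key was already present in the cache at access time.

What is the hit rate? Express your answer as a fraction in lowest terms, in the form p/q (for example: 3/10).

FIFO simulation (capacity=6):
  1. access 67: MISS. Cache (old->new): [67]
  2. access 67: HIT. Cache (old->new): [67]
  3. access 67: HIT. Cache (old->new): [67]
  4. access 57: MISS. Cache (old->new): [67 57]
  5. access 67: HIT. Cache (old->new): [67 57]
  6. access 95: MISS. Cache (old->new): [67 57 95]
  7. access 57: HIT. Cache (old->new): [67 57 95]
  8. access 95: HIT. Cache (old->new): [67 57 95]
  9. access 51: MISS. Cache (old->new): [67 57 95 51]
  10. access 57: HIT. Cache (old->new): [67 57 95 51]
  11. access 57: HIT. Cache (old->new): [67 57 95 51]
  12. access 95: HIT. Cache (old->new): [67 57 95 51]
  13. access 57: HIT. Cache (old->new): [67 57 95 51]
  14. access 52: MISS. Cache (old->new): [67 57 95 51 52]
  15. access 57: HIT. Cache (old->new): [67 57 95 51 52]
  16. access 52: HIT. Cache (old->new): [67 57 95 51 52]
  17. access 57: HIT. Cache (old->new): [67 57 95 51 52]
  18. access 67: HIT. Cache (old->new): [67 57 95 51 52]
  19. access 67: HIT. Cache (old->new): [67 57 95 51 52]
  20. access 52: HIT. Cache (old->new): [67 57 95 51 52]
  21. access 52: HIT. Cache (old->new): [67 57 95 51 52]
  22. access 67: HIT. Cache (old->new): [67 57 95 51 52]
  23. access 67: HIT. Cache (old->new): [67 57 95 51 52]
  24. access 95: HIT. Cache (old->new): [67 57 95 51 52]
  25. access 95: HIT. Cache (old->new): [67 57 95 51 52]
  26. access 52: HIT. Cache (old->new): [67 57 95 51 52]
Total: 21 hits, 5 misses, 0 evictions

Hit rate = 21/26

Answer: 21/26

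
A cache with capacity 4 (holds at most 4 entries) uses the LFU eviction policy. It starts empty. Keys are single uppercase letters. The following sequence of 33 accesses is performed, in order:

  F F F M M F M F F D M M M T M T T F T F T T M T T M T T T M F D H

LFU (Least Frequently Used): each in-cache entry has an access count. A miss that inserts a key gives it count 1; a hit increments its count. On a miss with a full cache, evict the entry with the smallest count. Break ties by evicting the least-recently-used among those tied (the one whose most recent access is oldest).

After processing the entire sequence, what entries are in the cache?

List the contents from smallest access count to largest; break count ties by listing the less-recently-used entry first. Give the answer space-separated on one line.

Answer: H F M T

Derivation:
LFU simulation (capacity=4):
  1. access F: MISS. Cache: [F(c=1)]
  2. access F: HIT, count now 2. Cache: [F(c=2)]
  3. access F: HIT, count now 3. Cache: [F(c=3)]
  4. access M: MISS. Cache: [M(c=1) F(c=3)]
  5. access M: HIT, count now 2. Cache: [M(c=2) F(c=3)]
  6. access F: HIT, count now 4. Cache: [M(c=2) F(c=4)]
  7. access M: HIT, count now 3. Cache: [M(c=3) F(c=4)]
  8. access F: HIT, count now 5. Cache: [M(c=3) F(c=5)]
  9. access F: HIT, count now 6. Cache: [M(c=3) F(c=6)]
  10. access D: MISS. Cache: [D(c=1) M(c=3) F(c=6)]
  11. access M: HIT, count now 4. Cache: [D(c=1) M(c=4) F(c=6)]
  12. access M: HIT, count now 5. Cache: [D(c=1) M(c=5) F(c=6)]
  13. access M: HIT, count now 6. Cache: [D(c=1) F(c=6) M(c=6)]
  14. access T: MISS. Cache: [D(c=1) T(c=1) F(c=6) M(c=6)]
  15. access M: HIT, count now 7. Cache: [D(c=1) T(c=1) F(c=6) M(c=7)]
  16. access T: HIT, count now 2. Cache: [D(c=1) T(c=2) F(c=6) M(c=7)]
  17. access T: HIT, count now 3. Cache: [D(c=1) T(c=3) F(c=6) M(c=7)]
  18. access F: HIT, count now 7. Cache: [D(c=1) T(c=3) M(c=7) F(c=7)]
  19. access T: HIT, count now 4. Cache: [D(c=1) T(c=4) M(c=7) F(c=7)]
  20. access F: HIT, count now 8. Cache: [D(c=1) T(c=4) M(c=7) F(c=8)]
  21. access T: HIT, count now 5. Cache: [D(c=1) T(c=5) M(c=7) F(c=8)]
  22. access T: HIT, count now 6. Cache: [D(c=1) T(c=6) M(c=7) F(c=8)]
  23. access M: HIT, count now 8. Cache: [D(c=1) T(c=6) F(c=8) M(c=8)]
  24. access T: HIT, count now 7. Cache: [D(c=1) T(c=7) F(c=8) M(c=8)]
  25. access T: HIT, count now 8. Cache: [D(c=1) F(c=8) M(c=8) T(c=8)]
  26. access M: HIT, count now 9. Cache: [D(c=1) F(c=8) T(c=8) M(c=9)]
  27. access T: HIT, count now 9. Cache: [D(c=1) F(c=8) M(c=9) T(c=9)]
  28. access T: HIT, count now 10. Cache: [D(c=1) F(c=8) M(c=9) T(c=10)]
  29. access T: HIT, count now 11. Cache: [D(c=1) F(c=8) M(c=9) T(c=11)]
  30. access M: HIT, count now 10. Cache: [D(c=1) F(c=8) M(c=10) T(c=11)]
  31. access F: HIT, count now 9. Cache: [D(c=1) F(c=9) M(c=10) T(c=11)]
  32. access D: HIT, count now 2. Cache: [D(c=2) F(c=9) M(c=10) T(c=11)]
  33. access H: MISS, evict D(c=2). Cache: [H(c=1) F(c=9) M(c=10) T(c=11)]
Total: 28 hits, 5 misses, 1 evictions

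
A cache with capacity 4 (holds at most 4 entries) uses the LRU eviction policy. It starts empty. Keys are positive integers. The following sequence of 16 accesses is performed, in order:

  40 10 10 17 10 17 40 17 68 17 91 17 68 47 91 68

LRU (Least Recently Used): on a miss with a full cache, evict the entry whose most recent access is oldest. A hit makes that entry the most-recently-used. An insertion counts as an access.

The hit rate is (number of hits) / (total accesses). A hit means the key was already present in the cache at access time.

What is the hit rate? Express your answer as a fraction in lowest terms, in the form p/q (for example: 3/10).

Answer: 5/8

Derivation:
LRU simulation (capacity=4):
  1. access 40: MISS. Cache (LRU->MRU): [40]
  2. access 10: MISS. Cache (LRU->MRU): [40 10]
  3. access 10: HIT. Cache (LRU->MRU): [40 10]
  4. access 17: MISS. Cache (LRU->MRU): [40 10 17]
  5. access 10: HIT. Cache (LRU->MRU): [40 17 10]
  6. access 17: HIT. Cache (LRU->MRU): [40 10 17]
  7. access 40: HIT. Cache (LRU->MRU): [10 17 40]
  8. access 17: HIT. Cache (LRU->MRU): [10 40 17]
  9. access 68: MISS. Cache (LRU->MRU): [10 40 17 68]
  10. access 17: HIT. Cache (LRU->MRU): [10 40 68 17]
  11. access 91: MISS, evict 10. Cache (LRU->MRU): [40 68 17 91]
  12. access 17: HIT. Cache (LRU->MRU): [40 68 91 17]
  13. access 68: HIT. Cache (LRU->MRU): [40 91 17 68]
  14. access 47: MISS, evict 40. Cache (LRU->MRU): [91 17 68 47]
  15. access 91: HIT. Cache (LRU->MRU): [17 68 47 91]
  16. access 68: HIT. Cache (LRU->MRU): [17 47 91 68]
Total: 10 hits, 6 misses, 2 evictions

Hit rate = 10/16 = 5/8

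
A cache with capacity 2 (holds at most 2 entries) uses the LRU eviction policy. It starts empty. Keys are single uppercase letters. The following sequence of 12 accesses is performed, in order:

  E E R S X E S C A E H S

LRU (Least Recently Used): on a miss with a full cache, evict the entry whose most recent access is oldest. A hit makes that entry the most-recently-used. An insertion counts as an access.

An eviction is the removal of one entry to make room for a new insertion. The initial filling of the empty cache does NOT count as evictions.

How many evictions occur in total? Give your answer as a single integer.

Answer: 9

Derivation:
LRU simulation (capacity=2):
  1. access E: MISS. Cache (LRU->MRU): [E]
  2. access E: HIT. Cache (LRU->MRU): [E]
  3. access R: MISS. Cache (LRU->MRU): [E R]
  4. access S: MISS, evict E. Cache (LRU->MRU): [R S]
  5. access X: MISS, evict R. Cache (LRU->MRU): [S X]
  6. access E: MISS, evict S. Cache (LRU->MRU): [X E]
  7. access S: MISS, evict X. Cache (LRU->MRU): [E S]
  8. access C: MISS, evict E. Cache (LRU->MRU): [S C]
  9. access A: MISS, evict S. Cache (LRU->MRU): [C A]
  10. access E: MISS, evict C. Cache (LRU->MRU): [A E]
  11. access H: MISS, evict A. Cache (LRU->MRU): [E H]
  12. access S: MISS, evict E. Cache (LRU->MRU): [H S]
Total: 1 hits, 11 misses, 9 evictions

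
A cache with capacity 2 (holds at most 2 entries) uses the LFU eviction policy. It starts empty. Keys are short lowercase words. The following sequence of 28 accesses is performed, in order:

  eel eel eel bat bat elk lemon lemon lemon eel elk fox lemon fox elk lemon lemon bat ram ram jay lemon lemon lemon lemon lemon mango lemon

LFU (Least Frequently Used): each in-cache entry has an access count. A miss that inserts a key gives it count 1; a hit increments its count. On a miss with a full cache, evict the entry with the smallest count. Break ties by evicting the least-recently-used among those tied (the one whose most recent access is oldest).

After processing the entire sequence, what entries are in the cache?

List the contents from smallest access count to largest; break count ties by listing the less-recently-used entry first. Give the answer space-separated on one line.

LFU simulation (capacity=2):
  1. access eel: MISS. Cache: [eel(c=1)]
  2. access eel: HIT, count now 2. Cache: [eel(c=2)]
  3. access eel: HIT, count now 3. Cache: [eel(c=3)]
  4. access bat: MISS. Cache: [bat(c=1) eel(c=3)]
  5. access bat: HIT, count now 2. Cache: [bat(c=2) eel(c=3)]
  6. access elk: MISS, evict bat(c=2). Cache: [elk(c=1) eel(c=3)]
  7. access lemon: MISS, evict elk(c=1). Cache: [lemon(c=1) eel(c=3)]
  8. access lemon: HIT, count now 2. Cache: [lemon(c=2) eel(c=3)]
  9. access lemon: HIT, count now 3. Cache: [eel(c=3) lemon(c=3)]
  10. access eel: HIT, count now 4. Cache: [lemon(c=3) eel(c=4)]
  11. access elk: MISS, evict lemon(c=3). Cache: [elk(c=1) eel(c=4)]
  12. access fox: MISS, evict elk(c=1). Cache: [fox(c=1) eel(c=4)]
  13. access lemon: MISS, evict fox(c=1). Cache: [lemon(c=1) eel(c=4)]
  14. access fox: MISS, evict lemon(c=1). Cache: [fox(c=1) eel(c=4)]
  15. access elk: MISS, evict fox(c=1). Cache: [elk(c=1) eel(c=4)]
  16. access lemon: MISS, evict elk(c=1). Cache: [lemon(c=1) eel(c=4)]
  17. access lemon: HIT, count now 2. Cache: [lemon(c=2) eel(c=4)]
  18. access bat: MISS, evict lemon(c=2). Cache: [bat(c=1) eel(c=4)]
  19. access ram: MISS, evict bat(c=1). Cache: [ram(c=1) eel(c=4)]
  20. access ram: HIT, count now 2. Cache: [ram(c=2) eel(c=4)]
  21. access jay: MISS, evict ram(c=2). Cache: [jay(c=1) eel(c=4)]
  22. access lemon: MISS, evict jay(c=1). Cache: [lemon(c=1) eel(c=4)]
  23. access lemon: HIT, count now 2. Cache: [lemon(c=2) eel(c=4)]
  24. access lemon: HIT, count now 3. Cache: [lemon(c=3) eel(c=4)]
  25. access lemon: HIT, count now 4. Cache: [eel(c=4) lemon(c=4)]
  26. access lemon: HIT, count now 5. Cache: [eel(c=4) lemon(c=5)]
  27. access mango: MISS, evict eel(c=4). Cache: [mango(c=1) lemon(c=5)]
  28. access lemon: HIT, count now 6. Cache: [mango(c=1) lemon(c=6)]
Total: 13 hits, 15 misses, 13 evictions

Answer: mango lemon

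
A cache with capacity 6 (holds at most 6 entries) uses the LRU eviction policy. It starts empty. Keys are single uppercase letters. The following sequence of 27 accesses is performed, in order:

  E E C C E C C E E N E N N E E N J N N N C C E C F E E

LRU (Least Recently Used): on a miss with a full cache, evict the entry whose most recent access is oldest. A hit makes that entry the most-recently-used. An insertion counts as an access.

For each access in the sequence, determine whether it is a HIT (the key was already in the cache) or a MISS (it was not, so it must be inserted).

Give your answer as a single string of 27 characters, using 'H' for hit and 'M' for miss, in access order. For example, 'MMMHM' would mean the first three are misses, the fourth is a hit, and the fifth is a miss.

LRU simulation (capacity=6):
  1. access E: MISS. Cache (LRU->MRU): [E]
  2. access E: HIT. Cache (LRU->MRU): [E]
  3. access C: MISS. Cache (LRU->MRU): [E C]
  4. access C: HIT. Cache (LRU->MRU): [E C]
  5. access E: HIT. Cache (LRU->MRU): [C E]
  6. access C: HIT. Cache (LRU->MRU): [E C]
  7. access C: HIT. Cache (LRU->MRU): [E C]
  8. access E: HIT. Cache (LRU->MRU): [C E]
  9. access E: HIT. Cache (LRU->MRU): [C E]
  10. access N: MISS. Cache (LRU->MRU): [C E N]
  11. access E: HIT. Cache (LRU->MRU): [C N E]
  12. access N: HIT. Cache (LRU->MRU): [C E N]
  13. access N: HIT. Cache (LRU->MRU): [C E N]
  14. access E: HIT. Cache (LRU->MRU): [C N E]
  15. access E: HIT. Cache (LRU->MRU): [C N E]
  16. access N: HIT. Cache (LRU->MRU): [C E N]
  17. access J: MISS. Cache (LRU->MRU): [C E N J]
  18. access N: HIT. Cache (LRU->MRU): [C E J N]
  19. access N: HIT. Cache (LRU->MRU): [C E J N]
  20. access N: HIT. Cache (LRU->MRU): [C E J N]
  21. access C: HIT. Cache (LRU->MRU): [E J N C]
  22. access C: HIT. Cache (LRU->MRU): [E J N C]
  23. access E: HIT. Cache (LRU->MRU): [J N C E]
  24. access C: HIT. Cache (LRU->MRU): [J N E C]
  25. access F: MISS. Cache (LRU->MRU): [J N E C F]
  26. access E: HIT. Cache (LRU->MRU): [J N C F E]
  27. access E: HIT. Cache (LRU->MRU): [J N C F E]
Total: 22 hits, 5 misses, 0 evictions

Answer: MHMHHHHHHMHHHHHHMHHHHHHHMHH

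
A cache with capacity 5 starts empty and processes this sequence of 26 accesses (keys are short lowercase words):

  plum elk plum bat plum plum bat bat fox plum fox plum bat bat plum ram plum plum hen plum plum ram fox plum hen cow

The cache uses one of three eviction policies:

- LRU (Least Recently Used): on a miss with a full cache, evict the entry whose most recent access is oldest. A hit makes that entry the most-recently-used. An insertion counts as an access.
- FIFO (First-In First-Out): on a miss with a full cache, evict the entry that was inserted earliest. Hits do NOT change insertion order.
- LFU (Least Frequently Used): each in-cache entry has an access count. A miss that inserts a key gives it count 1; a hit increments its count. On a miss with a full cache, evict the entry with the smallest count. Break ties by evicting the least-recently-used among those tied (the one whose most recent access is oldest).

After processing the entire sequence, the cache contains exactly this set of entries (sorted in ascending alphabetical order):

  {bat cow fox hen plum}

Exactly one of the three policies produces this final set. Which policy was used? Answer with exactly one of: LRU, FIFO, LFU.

Answer: LFU

Derivation:
Simulating under each policy and comparing final sets:
  LRU: final set = {cow fox hen plum ram} -> differs
  FIFO: final set = {cow fox hen plum ram} -> differs
  LFU: final set = {bat cow fox hen plum} -> MATCHES target
Only LFU produces the target set.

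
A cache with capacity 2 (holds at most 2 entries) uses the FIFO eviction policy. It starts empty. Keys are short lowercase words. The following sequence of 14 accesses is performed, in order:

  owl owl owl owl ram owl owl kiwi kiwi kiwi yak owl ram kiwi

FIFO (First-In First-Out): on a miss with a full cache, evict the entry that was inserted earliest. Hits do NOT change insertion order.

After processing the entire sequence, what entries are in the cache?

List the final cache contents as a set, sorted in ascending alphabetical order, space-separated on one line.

Answer: kiwi ram

Derivation:
FIFO simulation (capacity=2):
  1. access owl: MISS. Cache (old->new): [owl]
  2. access owl: HIT. Cache (old->new): [owl]
  3. access owl: HIT. Cache (old->new): [owl]
  4. access owl: HIT. Cache (old->new): [owl]
  5. access ram: MISS. Cache (old->new): [owl ram]
  6. access owl: HIT. Cache (old->new): [owl ram]
  7. access owl: HIT. Cache (old->new): [owl ram]
  8. access kiwi: MISS, evict owl. Cache (old->new): [ram kiwi]
  9. access kiwi: HIT. Cache (old->new): [ram kiwi]
  10. access kiwi: HIT. Cache (old->new): [ram kiwi]
  11. access yak: MISS, evict ram. Cache (old->new): [kiwi yak]
  12. access owl: MISS, evict kiwi. Cache (old->new): [yak owl]
  13. access ram: MISS, evict yak. Cache (old->new): [owl ram]
  14. access kiwi: MISS, evict owl. Cache (old->new): [ram kiwi]
Total: 7 hits, 7 misses, 5 evictions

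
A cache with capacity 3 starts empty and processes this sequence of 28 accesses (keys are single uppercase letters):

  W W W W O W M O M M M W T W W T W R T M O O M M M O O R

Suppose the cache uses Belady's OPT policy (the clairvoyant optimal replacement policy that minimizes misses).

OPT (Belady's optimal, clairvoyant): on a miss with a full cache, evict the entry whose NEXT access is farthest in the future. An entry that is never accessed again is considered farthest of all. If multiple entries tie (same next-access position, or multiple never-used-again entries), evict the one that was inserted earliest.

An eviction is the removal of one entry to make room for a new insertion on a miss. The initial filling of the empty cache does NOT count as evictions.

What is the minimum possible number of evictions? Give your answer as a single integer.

OPT (Belady) simulation (capacity=3):
  1. access W: MISS. Cache: [W]
  2. access W: HIT. Next use of W: step 3. Cache: [W]
  3. access W: HIT. Next use of W: step 4. Cache: [W]
  4. access W: HIT. Next use of W: step 6. Cache: [W]
  5. access O: MISS. Cache: [W O]
  6. access W: HIT. Next use of W: step 12. Cache: [W O]
  7. access M: MISS. Cache: [W O M]
  8. access O: HIT. Next use of O: step 21. Cache: [W O M]
  9. access M: HIT. Next use of M: step 10. Cache: [W O M]
  10. access M: HIT. Next use of M: step 11. Cache: [W O M]
  11. access M: HIT. Next use of M: step 20. Cache: [W O M]
  12. access W: HIT. Next use of W: step 14. Cache: [W O M]
  13. access T: MISS, evict O (next use: step 21). Cache: [W M T]
  14. access W: HIT. Next use of W: step 15. Cache: [W M T]
  15. access W: HIT. Next use of W: step 17. Cache: [W M T]
  16. access T: HIT. Next use of T: step 19. Cache: [W M T]
  17. access W: HIT. Next use of W: never. Cache: [W M T]
  18. access R: MISS, evict W (next use: never). Cache: [M T R]
  19. access T: HIT. Next use of T: never. Cache: [M T R]
  20. access M: HIT. Next use of M: step 23. Cache: [M T R]
  21. access O: MISS, evict T (next use: never). Cache: [M R O]
  22. access O: HIT. Next use of O: step 26. Cache: [M R O]
  23. access M: HIT. Next use of M: step 24. Cache: [M R O]
  24. access M: HIT. Next use of M: step 25. Cache: [M R O]
  25. access M: HIT. Next use of M: never. Cache: [M R O]
  26. access O: HIT. Next use of O: step 27. Cache: [M R O]
  27. access O: HIT. Next use of O: never. Cache: [M R O]
  28. access R: HIT. Next use of R: never. Cache: [M R O]
Total: 22 hits, 6 misses, 3 evictions

Answer: 3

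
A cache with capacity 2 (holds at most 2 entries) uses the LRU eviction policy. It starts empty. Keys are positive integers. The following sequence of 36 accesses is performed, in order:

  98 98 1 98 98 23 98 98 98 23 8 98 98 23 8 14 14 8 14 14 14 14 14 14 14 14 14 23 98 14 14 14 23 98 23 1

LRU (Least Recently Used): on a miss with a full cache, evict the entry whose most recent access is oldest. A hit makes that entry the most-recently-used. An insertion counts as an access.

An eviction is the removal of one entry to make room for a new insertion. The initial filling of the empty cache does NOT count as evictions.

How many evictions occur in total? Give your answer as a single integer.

Answer: 12

Derivation:
LRU simulation (capacity=2):
  1. access 98: MISS. Cache (LRU->MRU): [98]
  2. access 98: HIT. Cache (LRU->MRU): [98]
  3. access 1: MISS. Cache (LRU->MRU): [98 1]
  4. access 98: HIT. Cache (LRU->MRU): [1 98]
  5. access 98: HIT. Cache (LRU->MRU): [1 98]
  6. access 23: MISS, evict 1. Cache (LRU->MRU): [98 23]
  7. access 98: HIT. Cache (LRU->MRU): [23 98]
  8. access 98: HIT. Cache (LRU->MRU): [23 98]
  9. access 98: HIT. Cache (LRU->MRU): [23 98]
  10. access 23: HIT. Cache (LRU->MRU): [98 23]
  11. access 8: MISS, evict 98. Cache (LRU->MRU): [23 8]
  12. access 98: MISS, evict 23. Cache (LRU->MRU): [8 98]
  13. access 98: HIT. Cache (LRU->MRU): [8 98]
  14. access 23: MISS, evict 8. Cache (LRU->MRU): [98 23]
  15. access 8: MISS, evict 98. Cache (LRU->MRU): [23 8]
  16. access 14: MISS, evict 23. Cache (LRU->MRU): [8 14]
  17. access 14: HIT. Cache (LRU->MRU): [8 14]
  18. access 8: HIT. Cache (LRU->MRU): [14 8]
  19. access 14: HIT. Cache (LRU->MRU): [8 14]
  20. access 14: HIT. Cache (LRU->MRU): [8 14]
  21. access 14: HIT. Cache (LRU->MRU): [8 14]
  22. access 14: HIT. Cache (LRU->MRU): [8 14]
  23. access 14: HIT. Cache (LRU->MRU): [8 14]
  24. access 14: HIT. Cache (LRU->MRU): [8 14]
  25. access 14: HIT. Cache (LRU->MRU): [8 14]
  26. access 14: HIT. Cache (LRU->MRU): [8 14]
  27. access 14: HIT. Cache (LRU->MRU): [8 14]
  28. access 23: MISS, evict 8. Cache (LRU->MRU): [14 23]
  29. access 98: MISS, evict 14. Cache (LRU->MRU): [23 98]
  30. access 14: MISS, evict 23. Cache (LRU->MRU): [98 14]
  31. access 14: HIT. Cache (LRU->MRU): [98 14]
  32. access 14: HIT. Cache (LRU->MRU): [98 14]
  33. access 23: MISS, evict 98. Cache (LRU->MRU): [14 23]
  34. access 98: MISS, evict 14. Cache (LRU->MRU): [23 98]
  35. access 23: HIT. Cache (LRU->MRU): [98 23]
  36. access 1: MISS, evict 98. Cache (LRU->MRU): [23 1]
Total: 22 hits, 14 misses, 12 evictions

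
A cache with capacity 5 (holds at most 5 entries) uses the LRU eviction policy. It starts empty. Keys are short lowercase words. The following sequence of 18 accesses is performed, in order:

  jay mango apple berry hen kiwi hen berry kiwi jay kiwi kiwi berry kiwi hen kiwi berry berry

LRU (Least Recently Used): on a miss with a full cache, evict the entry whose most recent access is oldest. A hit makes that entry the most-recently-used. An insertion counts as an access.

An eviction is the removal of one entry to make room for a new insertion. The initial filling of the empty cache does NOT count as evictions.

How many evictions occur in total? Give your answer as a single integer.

LRU simulation (capacity=5):
  1. access jay: MISS. Cache (LRU->MRU): [jay]
  2. access mango: MISS. Cache (LRU->MRU): [jay mango]
  3. access apple: MISS. Cache (LRU->MRU): [jay mango apple]
  4. access berry: MISS. Cache (LRU->MRU): [jay mango apple berry]
  5. access hen: MISS. Cache (LRU->MRU): [jay mango apple berry hen]
  6. access kiwi: MISS, evict jay. Cache (LRU->MRU): [mango apple berry hen kiwi]
  7. access hen: HIT. Cache (LRU->MRU): [mango apple berry kiwi hen]
  8. access berry: HIT. Cache (LRU->MRU): [mango apple kiwi hen berry]
  9. access kiwi: HIT. Cache (LRU->MRU): [mango apple hen berry kiwi]
  10. access jay: MISS, evict mango. Cache (LRU->MRU): [apple hen berry kiwi jay]
  11. access kiwi: HIT. Cache (LRU->MRU): [apple hen berry jay kiwi]
  12. access kiwi: HIT. Cache (LRU->MRU): [apple hen berry jay kiwi]
  13. access berry: HIT. Cache (LRU->MRU): [apple hen jay kiwi berry]
  14. access kiwi: HIT. Cache (LRU->MRU): [apple hen jay berry kiwi]
  15. access hen: HIT. Cache (LRU->MRU): [apple jay berry kiwi hen]
  16. access kiwi: HIT. Cache (LRU->MRU): [apple jay berry hen kiwi]
  17. access berry: HIT. Cache (LRU->MRU): [apple jay hen kiwi berry]
  18. access berry: HIT. Cache (LRU->MRU): [apple jay hen kiwi berry]
Total: 11 hits, 7 misses, 2 evictions

Answer: 2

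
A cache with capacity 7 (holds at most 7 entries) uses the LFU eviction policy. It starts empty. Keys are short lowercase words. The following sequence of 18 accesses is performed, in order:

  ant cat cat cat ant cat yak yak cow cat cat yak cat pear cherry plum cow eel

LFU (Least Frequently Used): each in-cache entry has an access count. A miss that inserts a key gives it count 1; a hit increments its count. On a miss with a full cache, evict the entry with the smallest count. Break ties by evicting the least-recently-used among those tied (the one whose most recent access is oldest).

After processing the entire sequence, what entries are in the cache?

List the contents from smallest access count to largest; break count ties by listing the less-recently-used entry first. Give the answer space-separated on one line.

Answer: cherry plum eel ant cow yak cat

Derivation:
LFU simulation (capacity=7):
  1. access ant: MISS. Cache: [ant(c=1)]
  2. access cat: MISS. Cache: [ant(c=1) cat(c=1)]
  3. access cat: HIT, count now 2. Cache: [ant(c=1) cat(c=2)]
  4. access cat: HIT, count now 3. Cache: [ant(c=1) cat(c=3)]
  5. access ant: HIT, count now 2. Cache: [ant(c=2) cat(c=3)]
  6. access cat: HIT, count now 4. Cache: [ant(c=2) cat(c=4)]
  7. access yak: MISS. Cache: [yak(c=1) ant(c=2) cat(c=4)]
  8. access yak: HIT, count now 2. Cache: [ant(c=2) yak(c=2) cat(c=4)]
  9. access cow: MISS. Cache: [cow(c=1) ant(c=2) yak(c=2) cat(c=4)]
  10. access cat: HIT, count now 5. Cache: [cow(c=1) ant(c=2) yak(c=2) cat(c=5)]
  11. access cat: HIT, count now 6. Cache: [cow(c=1) ant(c=2) yak(c=2) cat(c=6)]
  12. access yak: HIT, count now 3. Cache: [cow(c=1) ant(c=2) yak(c=3) cat(c=6)]
  13. access cat: HIT, count now 7. Cache: [cow(c=1) ant(c=2) yak(c=3) cat(c=7)]
  14. access pear: MISS. Cache: [cow(c=1) pear(c=1) ant(c=2) yak(c=3) cat(c=7)]
  15. access cherry: MISS. Cache: [cow(c=1) pear(c=1) cherry(c=1) ant(c=2) yak(c=3) cat(c=7)]
  16. access plum: MISS. Cache: [cow(c=1) pear(c=1) cherry(c=1) plum(c=1) ant(c=2) yak(c=3) cat(c=7)]
  17. access cow: HIT, count now 2. Cache: [pear(c=1) cherry(c=1) plum(c=1) ant(c=2) cow(c=2) yak(c=3) cat(c=7)]
  18. access eel: MISS, evict pear(c=1). Cache: [cherry(c=1) plum(c=1) eel(c=1) ant(c=2) cow(c=2) yak(c=3) cat(c=7)]
Total: 10 hits, 8 misses, 1 evictions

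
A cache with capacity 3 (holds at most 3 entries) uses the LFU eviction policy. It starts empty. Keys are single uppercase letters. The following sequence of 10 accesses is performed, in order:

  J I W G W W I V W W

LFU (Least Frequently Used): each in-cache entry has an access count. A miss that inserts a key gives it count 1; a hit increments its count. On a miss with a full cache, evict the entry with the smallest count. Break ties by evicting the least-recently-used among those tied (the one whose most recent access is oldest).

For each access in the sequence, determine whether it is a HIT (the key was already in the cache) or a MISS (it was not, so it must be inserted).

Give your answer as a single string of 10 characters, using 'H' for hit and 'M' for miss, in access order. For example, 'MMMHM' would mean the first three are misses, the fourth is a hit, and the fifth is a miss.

Answer: MMMMHHHMHH

Derivation:
LFU simulation (capacity=3):
  1. access J: MISS. Cache: [J(c=1)]
  2. access I: MISS. Cache: [J(c=1) I(c=1)]
  3. access W: MISS. Cache: [J(c=1) I(c=1) W(c=1)]
  4. access G: MISS, evict J(c=1). Cache: [I(c=1) W(c=1) G(c=1)]
  5. access W: HIT, count now 2. Cache: [I(c=1) G(c=1) W(c=2)]
  6. access W: HIT, count now 3. Cache: [I(c=1) G(c=1) W(c=3)]
  7. access I: HIT, count now 2. Cache: [G(c=1) I(c=2) W(c=3)]
  8. access V: MISS, evict G(c=1). Cache: [V(c=1) I(c=2) W(c=3)]
  9. access W: HIT, count now 4. Cache: [V(c=1) I(c=2) W(c=4)]
  10. access W: HIT, count now 5. Cache: [V(c=1) I(c=2) W(c=5)]
Total: 5 hits, 5 misses, 2 evictions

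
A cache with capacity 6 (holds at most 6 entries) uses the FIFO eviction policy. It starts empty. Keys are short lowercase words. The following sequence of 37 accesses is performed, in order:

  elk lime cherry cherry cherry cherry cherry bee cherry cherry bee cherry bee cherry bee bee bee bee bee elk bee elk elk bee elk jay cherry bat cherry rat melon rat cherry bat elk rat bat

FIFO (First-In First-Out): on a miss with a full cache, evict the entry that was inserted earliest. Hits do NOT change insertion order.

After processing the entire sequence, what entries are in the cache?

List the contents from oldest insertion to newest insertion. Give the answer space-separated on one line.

Answer: bee jay bat rat melon elk

Derivation:
FIFO simulation (capacity=6):
  1. access elk: MISS. Cache (old->new): [elk]
  2. access lime: MISS. Cache (old->new): [elk lime]
  3. access cherry: MISS. Cache (old->new): [elk lime cherry]
  4. access cherry: HIT. Cache (old->new): [elk lime cherry]
  5. access cherry: HIT. Cache (old->new): [elk lime cherry]
  6. access cherry: HIT. Cache (old->new): [elk lime cherry]
  7. access cherry: HIT. Cache (old->new): [elk lime cherry]
  8. access bee: MISS. Cache (old->new): [elk lime cherry bee]
  9. access cherry: HIT. Cache (old->new): [elk lime cherry bee]
  10. access cherry: HIT. Cache (old->new): [elk lime cherry bee]
  11. access bee: HIT. Cache (old->new): [elk lime cherry bee]
  12. access cherry: HIT. Cache (old->new): [elk lime cherry bee]
  13. access bee: HIT. Cache (old->new): [elk lime cherry bee]
  14. access cherry: HIT. Cache (old->new): [elk lime cherry bee]
  15. access bee: HIT. Cache (old->new): [elk lime cherry bee]
  16. access bee: HIT. Cache (old->new): [elk lime cherry bee]
  17. access bee: HIT. Cache (old->new): [elk lime cherry bee]
  18. access bee: HIT. Cache (old->new): [elk lime cherry bee]
  19. access bee: HIT. Cache (old->new): [elk lime cherry bee]
  20. access elk: HIT. Cache (old->new): [elk lime cherry bee]
  21. access bee: HIT. Cache (old->new): [elk lime cherry bee]
  22. access elk: HIT. Cache (old->new): [elk lime cherry bee]
  23. access elk: HIT. Cache (old->new): [elk lime cherry bee]
  24. access bee: HIT. Cache (old->new): [elk lime cherry bee]
  25. access elk: HIT. Cache (old->new): [elk lime cherry bee]
  26. access jay: MISS. Cache (old->new): [elk lime cherry bee jay]
  27. access cherry: HIT. Cache (old->new): [elk lime cherry bee jay]
  28. access bat: MISS. Cache (old->new): [elk lime cherry bee jay bat]
  29. access cherry: HIT. Cache (old->new): [elk lime cherry bee jay bat]
  30. access rat: MISS, evict elk. Cache (old->new): [lime cherry bee jay bat rat]
  31. access melon: MISS, evict lime. Cache (old->new): [cherry bee jay bat rat melon]
  32. access rat: HIT. Cache (old->new): [cherry bee jay bat rat melon]
  33. access cherry: HIT. Cache (old->new): [cherry bee jay bat rat melon]
  34. access bat: HIT. Cache (old->new): [cherry bee jay bat rat melon]
  35. access elk: MISS, evict cherry. Cache (old->new): [bee jay bat rat melon elk]
  36. access rat: HIT. Cache (old->new): [bee jay bat rat melon elk]
  37. access bat: HIT. Cache (old->new): [bee jay bat rat melon elk]
Total: 28 hits, 9 misses, 3 evictions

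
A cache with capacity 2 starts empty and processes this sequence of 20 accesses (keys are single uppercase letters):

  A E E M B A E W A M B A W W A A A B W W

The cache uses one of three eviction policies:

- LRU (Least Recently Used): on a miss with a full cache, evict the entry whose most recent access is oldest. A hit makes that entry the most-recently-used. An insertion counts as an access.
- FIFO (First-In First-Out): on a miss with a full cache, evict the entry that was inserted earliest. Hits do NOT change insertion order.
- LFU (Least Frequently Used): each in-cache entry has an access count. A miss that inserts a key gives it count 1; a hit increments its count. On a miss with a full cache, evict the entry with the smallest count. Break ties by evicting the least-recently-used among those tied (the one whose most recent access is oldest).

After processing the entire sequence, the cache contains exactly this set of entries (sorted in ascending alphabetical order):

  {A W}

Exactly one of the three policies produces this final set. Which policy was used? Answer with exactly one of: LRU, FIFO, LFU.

Simulating under each policy and comparing final sets:
  LRU: final set = {B W} -> differs
  FIFO: final set = {B W} -> differs
  LFU: final set = {A W} -> MATCHES target
Only LFU produces the target set.

Answer: LFU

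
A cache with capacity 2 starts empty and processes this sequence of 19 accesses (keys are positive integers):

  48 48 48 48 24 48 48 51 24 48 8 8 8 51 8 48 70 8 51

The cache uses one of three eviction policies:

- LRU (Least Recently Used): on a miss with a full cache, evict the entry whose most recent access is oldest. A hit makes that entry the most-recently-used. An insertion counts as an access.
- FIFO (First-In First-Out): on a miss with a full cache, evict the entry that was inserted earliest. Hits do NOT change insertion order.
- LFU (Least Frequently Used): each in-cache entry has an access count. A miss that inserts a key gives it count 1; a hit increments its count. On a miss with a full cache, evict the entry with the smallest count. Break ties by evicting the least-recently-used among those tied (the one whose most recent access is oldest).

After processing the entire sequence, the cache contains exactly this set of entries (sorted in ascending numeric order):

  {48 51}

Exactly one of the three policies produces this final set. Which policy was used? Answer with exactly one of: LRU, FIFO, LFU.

Answer: LFU

Derivation:
Simulating under each policy and comparing final sets:
  LRU: final set = {8 51} -> differs
  FIFO: final set = {8 51} -> differs
  LFU: final set = {48 51} -> MATCHES target
Only LFU produces the target set.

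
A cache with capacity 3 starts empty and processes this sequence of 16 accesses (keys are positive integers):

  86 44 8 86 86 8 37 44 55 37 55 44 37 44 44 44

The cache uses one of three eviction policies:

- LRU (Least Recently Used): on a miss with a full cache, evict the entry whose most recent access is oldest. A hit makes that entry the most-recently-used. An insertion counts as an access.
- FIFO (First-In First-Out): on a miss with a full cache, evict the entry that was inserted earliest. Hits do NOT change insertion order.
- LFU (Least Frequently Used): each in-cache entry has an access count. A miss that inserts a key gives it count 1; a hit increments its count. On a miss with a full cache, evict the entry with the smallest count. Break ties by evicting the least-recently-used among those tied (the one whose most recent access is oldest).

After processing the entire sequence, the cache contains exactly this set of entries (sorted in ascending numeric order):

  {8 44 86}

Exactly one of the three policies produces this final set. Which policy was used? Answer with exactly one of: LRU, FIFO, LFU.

Simulating under each policy and comparing final sets:
  LRU: final set = {37 44 55} -> differs
  FIFO: final set = {37 44 55} -> differs
  LFU: final set = {8 44 86} -> MATCHES target
Only LFU produces the target set.

Answer: LFU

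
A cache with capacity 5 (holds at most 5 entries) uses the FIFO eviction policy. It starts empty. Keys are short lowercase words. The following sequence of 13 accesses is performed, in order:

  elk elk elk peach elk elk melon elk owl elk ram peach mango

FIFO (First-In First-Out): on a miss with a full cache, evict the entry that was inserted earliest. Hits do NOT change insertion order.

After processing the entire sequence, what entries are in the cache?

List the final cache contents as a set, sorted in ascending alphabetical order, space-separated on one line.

FIFO simulation (capacity=5):
  1. access elk: MISS. Cache (old->new): [elk]
  2. access elk: HIT. Cache (old->new): [elk]
  3. access elk: HIT. Cache (old->new): [elk]
  4. access peach: MISS. Cache (old->new): [elk peach]
  5. access elk: HIT. Cache (old->new): [elk peach]
  6. access elk: HIT. Cache (old->new): [elk peach]
  7. access melon: MISS. Cache (old->new): [elk peach melon]
  8. access elk: HIT. Cache (old->new): [elk peach melon]
  9. access owl: MISS. Cache (old->new): [elk peach melon owl]
  10. access elk: HIT. Cache (old->new): [elk peach melon owl]
  11. access ram: MISS. Cache (old->new): [elk peach melon owl ram]
  12. access peach: HIT. Cache (old->new): [elk peach melon owl ram]
  13. access mango: MISS, evict elk. Cache (old->new): [peach melon owl ram mango]
Total: 7 hits, 6 misses, 1 evictions

Answer: mango melon owl peach ram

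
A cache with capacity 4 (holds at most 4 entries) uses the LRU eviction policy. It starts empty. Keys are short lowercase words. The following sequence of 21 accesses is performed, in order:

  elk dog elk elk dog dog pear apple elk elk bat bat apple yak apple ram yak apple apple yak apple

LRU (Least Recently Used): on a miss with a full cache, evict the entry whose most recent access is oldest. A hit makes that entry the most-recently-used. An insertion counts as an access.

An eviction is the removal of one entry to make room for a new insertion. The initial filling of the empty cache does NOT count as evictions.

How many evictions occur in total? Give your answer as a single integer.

Answer: 3

Derivation:
LRU simulation (capacity=4):
  1. access elk: MISS. Cache (LRU->MRU): [elk]
  2. access dog: MISS. Cache (LRU->MRU): [elk dog]
  3. access elk: HIT. Cache (LRU->MRU): [dog elk]
  4. access elk: HIT. Cache (LRU->MRU): [dog elk]
  5. access dog: HIT. Cache (LRU->MRU): [elk dog]
  6. access dog: HIT. Cache (LRU->MRU): [elk dog]
  7. access pear: MISS. Cache (LRU->MRU): [elk dog pear]
  8. access apple: MISS. Cache (LRU->MRU): [elk dog pear apple]
  9. access elk: HIT. Cache (LRU->MRU): [dog pear apple elk]
  10. access elk: HIT. Cache (LRU->MRU): [dog pear apple elk]
  11. access bat: MISS, evict dog. Cache (LRU->MRU): [pear apple elk bat]
  12. access bat: HIT. Cache (LRU->MRU): [pear apple elk bat]
  13. access apple: HIT. Cache (LRU->MRU): [pear elk bat apple]
  14. access yak: MISS, evict pear. Cache (LRU->MRU): [elk bat apple yak]
  15. access apple: HIT. Cache (LRU->MRU): [elk bat yak apple]
  16. access ram: MISS, evict elk. Cache (LRU->MRU): [bat yak apple ram]
  17. access yak: HIT. Cache (LRU->MRU): [bat apple ram yak]
  18. access apple: HIT. Cache (LRU->MRU): [bat ram yak apple]
  19. access apple: HIT. Cache (LRU->MRU): [bat ram yak apple]
  20. access yak: HIT. Cache (LRU->MRU): [bat ram apple yak]
  21. access apple: HIT. Cache (LRU->MRU): [bat ram yak apple]
Total: 14 hits, 7 misses, 3 evictions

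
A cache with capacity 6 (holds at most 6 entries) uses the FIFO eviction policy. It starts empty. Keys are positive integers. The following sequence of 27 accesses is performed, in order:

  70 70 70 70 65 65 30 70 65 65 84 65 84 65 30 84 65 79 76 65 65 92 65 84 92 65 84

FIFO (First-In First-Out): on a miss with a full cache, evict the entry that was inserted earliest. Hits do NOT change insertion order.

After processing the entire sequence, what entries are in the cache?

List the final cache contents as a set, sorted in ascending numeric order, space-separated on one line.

Answer: 30 65 76 79 84 92

Derivation:
FIFO simulation (capacity=6):
  1. access 70: MISS. Cache (old->new): [70]
  2. access 70: HIT. Cache (old->new): [70]
  3. access 70: HIT. Cache (old->new): [70]
  4. access 70: HIT. Cache (old->new): [70]
  5. access 65: MISS. Cache (old->new): [70 65]
  6. access 65: HIT. Cache (old->new): [70 65]
  7. access 30: MISS. Cache (old->new): [70 65 30]
  8. access 70: HIT. Cache (old->new): [70 65 30]
  9. access 65: HIT. Cache (old->new): [70 65 30]
  10. access 65: HIT. Cache (old->new): [70 65 30]
  11. access 84: MISS. Cache (old->new): [70 65 30 84]
  12. access 65: HIT. Cache (old->new): [70 65 30 84]
  13. access 84: HIT. Cache (old->new): [70 65 30 84]
  14. access 65: HIT. Cache (old->new): [70 65 30 84]
  15. access 30: HIT. Cache (old->new): [70 65 30 84]
  16. access 84: HIT. Cache (old->new): [70 65 30 84]
  17. access 65: HIT. Cache (old->new): [70 65 30 84]
  18. access 79: MISS. Cache (old->new): [70 65 30 84 79]
  19. access 76: MISS. Cache (old->new): [70 65 30 84 79 76]
  20. access 65: HIT. Cache (old->new): [70 65 30 84 79 76]
  21. access 65: HIT. Cache (old->new): [70 65 30 84 79 76]
  22. access 92: MISS, evict 70. Cache (old->new): [65 30 84 79 76 92]
  23. access 65: HIT. Cache (old->new): [65 30 84 79 76 92]
  24. access 84: HIT. Cache (old->new): [65 30 84 79 76 92]
  25. access 92: HIT. Cache (old->new): [65 30 84 79 76 92]
  26. access 65: HIT. Cache (old->new): [65 30 84 79 76 92]
  27. access 84: HIT. Cache (old->new): [65 30 84 79 76 92]
Total: 20 hits, 7 misses, 1 evictions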